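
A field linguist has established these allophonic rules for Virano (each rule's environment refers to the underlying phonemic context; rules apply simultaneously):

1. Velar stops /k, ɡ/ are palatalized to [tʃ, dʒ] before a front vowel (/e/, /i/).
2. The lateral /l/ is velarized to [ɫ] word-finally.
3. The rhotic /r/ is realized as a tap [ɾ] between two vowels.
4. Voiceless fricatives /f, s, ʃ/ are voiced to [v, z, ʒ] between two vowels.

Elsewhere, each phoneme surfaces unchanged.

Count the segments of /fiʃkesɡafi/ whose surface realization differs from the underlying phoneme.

2

Segments that undergo a rule: /k/ → [tʃ] (rule 1); /f/ → [v] (rule 4).
All other segments surface unchanged.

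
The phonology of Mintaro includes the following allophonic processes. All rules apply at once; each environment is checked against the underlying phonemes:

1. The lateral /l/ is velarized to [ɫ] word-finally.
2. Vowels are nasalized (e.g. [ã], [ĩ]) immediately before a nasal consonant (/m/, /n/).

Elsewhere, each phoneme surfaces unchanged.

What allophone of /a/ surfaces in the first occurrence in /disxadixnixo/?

/a/ — between /x/ and /d/; rule 2 does not apply here → [a].

[a]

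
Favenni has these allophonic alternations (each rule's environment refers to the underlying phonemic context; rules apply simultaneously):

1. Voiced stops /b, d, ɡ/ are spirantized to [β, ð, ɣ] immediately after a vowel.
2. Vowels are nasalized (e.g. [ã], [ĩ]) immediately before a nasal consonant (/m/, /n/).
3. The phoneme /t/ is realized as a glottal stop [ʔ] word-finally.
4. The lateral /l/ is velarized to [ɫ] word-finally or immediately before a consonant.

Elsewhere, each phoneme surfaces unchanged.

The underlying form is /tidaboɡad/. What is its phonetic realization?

[tiðaβoɣað]

/t/ (word-initial) fails the environment for rule 3, so it stays [t].
/i/ (between /t/ and /d/): rule 2 targets it, but not before a nasal consonant → unchanged [i].
/d/ — between /i/ and /a/, immediately after a vowel — surfaces as [ð] (rule 1).
/a/ (between /d/ and /b/) is in the target of rule 2 but the environment (before a nasal consonant) is not met → [a].
/b/ (between /a/ and /o/) occurs immediately after a vowel → [β] by rule 1.
/o/ (between /b/ and /ɡ/): rule 2 targets it, but not before a nasal consonant → unchanged [o].
/ɡ/ meets the environment for rule 1 (immediately after a vowel) → [ɣ].
/a/ (between /ɡ/ and /d/) fails the environment for rule 2, so it stays [a].
/d/ — word-final, immediately after a vowel — surfaces as [ð] (rule 1).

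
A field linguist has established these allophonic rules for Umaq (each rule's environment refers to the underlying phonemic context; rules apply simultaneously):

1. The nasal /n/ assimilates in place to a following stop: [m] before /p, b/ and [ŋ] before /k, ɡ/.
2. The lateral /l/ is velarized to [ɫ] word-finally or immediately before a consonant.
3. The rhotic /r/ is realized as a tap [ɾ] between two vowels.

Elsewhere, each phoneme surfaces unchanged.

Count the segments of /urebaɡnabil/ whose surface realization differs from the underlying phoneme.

2

Segments that undergo a rule: /r/ → [ɾ] (rule 3); /l/ → [ɫ] (rule 2).
All other segments surface unchanged.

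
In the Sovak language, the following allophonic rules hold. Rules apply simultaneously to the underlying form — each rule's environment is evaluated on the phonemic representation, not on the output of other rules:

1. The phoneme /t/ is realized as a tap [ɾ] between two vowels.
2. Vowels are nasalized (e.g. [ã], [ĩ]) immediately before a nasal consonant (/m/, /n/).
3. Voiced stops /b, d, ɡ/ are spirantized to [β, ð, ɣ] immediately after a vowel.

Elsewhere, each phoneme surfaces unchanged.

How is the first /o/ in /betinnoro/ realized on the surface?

/o/ (between /n/ and /r/) fails the environment for rule 2, so it stays [o].

[o]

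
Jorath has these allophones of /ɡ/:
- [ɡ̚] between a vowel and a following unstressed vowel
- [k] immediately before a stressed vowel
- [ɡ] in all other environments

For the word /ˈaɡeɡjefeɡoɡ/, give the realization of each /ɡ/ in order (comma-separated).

[ɡ̚], [ɡ], [ɡ̚], [ɡ]

Occurrence 1 (position 2): between a vowel and a following unstressed vowel → [ɡ̚].
Occurrence 2 (position 4): no conditioning environment matches → elsewhere allophone [ɡ].
Occurrence 3 (position 9): between a vowel and a following unstressed vowel → [ɡ̚].
Occurrence 4 (position 11): no conditioning environment matches → elsewhere allophone [ɡ].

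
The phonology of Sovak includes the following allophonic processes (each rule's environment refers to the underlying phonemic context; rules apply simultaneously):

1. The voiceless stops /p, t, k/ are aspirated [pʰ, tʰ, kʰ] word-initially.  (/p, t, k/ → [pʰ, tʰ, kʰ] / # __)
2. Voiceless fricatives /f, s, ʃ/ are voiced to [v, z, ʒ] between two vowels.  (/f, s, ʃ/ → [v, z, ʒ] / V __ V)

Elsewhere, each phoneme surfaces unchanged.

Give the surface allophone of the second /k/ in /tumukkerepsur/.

[k]

/k/ (between /k/ and /e/): rule 1 targets it, but not word-initially → unchanged [k].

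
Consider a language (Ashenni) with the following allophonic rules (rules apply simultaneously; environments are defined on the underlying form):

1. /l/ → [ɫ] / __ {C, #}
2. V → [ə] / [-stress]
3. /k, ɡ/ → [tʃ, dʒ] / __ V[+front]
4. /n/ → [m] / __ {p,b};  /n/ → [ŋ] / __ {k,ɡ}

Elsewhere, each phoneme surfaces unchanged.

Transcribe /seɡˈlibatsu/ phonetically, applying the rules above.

[səɡˈlibətsə]

/s/ (word-initial) is unaffected → [s].
/e/ — between /s/ and /ɡ/, in an unstressed syllable — surfaces as [ə] (rule 2).
/ɡ/ — between /e/ and /l/; rule 3 does not apply here → [ɡ].
/l/ (between /ɡ/ and /i/) fails the environment for rule 1, so it stays [l].
/i/ (between /l/ and /b/) is in the target of rule 2 but the environment (in an unstressed syllable) is not met → [i].
/b/ stays [b].
/a/ — between /b/ and /t/, in an unstressed syllable — surfaces as [ə] (rule 2).
/t/ (between /a/ and /s/) is unaffected → [t].
/s/ (between /t/ and /u/) is unaffected → [s].
/u/ — word-final, in an unstressed syllable — surfaces as [ə] (rule 2).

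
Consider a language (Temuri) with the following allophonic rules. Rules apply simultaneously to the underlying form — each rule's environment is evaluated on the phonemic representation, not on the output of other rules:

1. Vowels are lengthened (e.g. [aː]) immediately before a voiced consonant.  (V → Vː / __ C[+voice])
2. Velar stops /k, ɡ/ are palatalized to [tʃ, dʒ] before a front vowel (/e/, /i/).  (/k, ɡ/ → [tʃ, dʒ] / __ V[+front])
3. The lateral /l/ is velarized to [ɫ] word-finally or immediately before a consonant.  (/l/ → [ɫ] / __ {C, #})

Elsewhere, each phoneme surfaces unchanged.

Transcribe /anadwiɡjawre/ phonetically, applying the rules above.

/a/ (word-initial): before a voiced consonant, so rule 1 applies → [aː].
/n/ stays [n].
Rule 1 applies to /a/ (between /n/ and /d/: before a voiced consonant) → [aː].
/d/ (between /a/ and /w/): no rule targets it → [d].
/w/ (between /d/ and /i/): no rule targets it → [w].
/i/ (between /w/ and /ɡ/): before a voiced consonant, so rule 1 applies → [iː].
/ɡ/ (between /i/ and /j/) is in the target of rule 2 but the environment (before a front vowel) is not met → [ɡ].
/j/ (between /ɡ/ and /a/): no rule targets it → [j].
/a/ — between /j/ and /w/, before a voiced consonant — surfaces as [aː] (rule 1).
/w/ stays [w].
/r/ stays [r].
/e/ (word-final) fails the environment for rule 1, so it stays [e].

[aːnaːdwiːɡjaːwre]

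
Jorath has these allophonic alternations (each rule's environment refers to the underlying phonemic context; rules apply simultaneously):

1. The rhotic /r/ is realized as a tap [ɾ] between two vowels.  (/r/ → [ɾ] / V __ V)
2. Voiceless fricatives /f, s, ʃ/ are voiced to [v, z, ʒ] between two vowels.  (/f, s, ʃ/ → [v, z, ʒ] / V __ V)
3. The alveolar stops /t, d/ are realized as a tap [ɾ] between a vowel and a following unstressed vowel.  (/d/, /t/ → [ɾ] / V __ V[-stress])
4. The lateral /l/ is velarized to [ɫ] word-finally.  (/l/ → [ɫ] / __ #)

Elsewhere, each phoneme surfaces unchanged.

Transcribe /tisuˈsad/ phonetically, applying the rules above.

[tizuˈzad]

/t/ — word-initial; rule 3 does not apply here → [t].
/s/ — between /i/ and /u/, between two vowels — surfaces as [z] (rule 2).
/s/ (between /u/ and /a/) occurs between two vowels → [z] by rule 2.
/d/ (word-final) fails the environment for rule 3, so it stays [d].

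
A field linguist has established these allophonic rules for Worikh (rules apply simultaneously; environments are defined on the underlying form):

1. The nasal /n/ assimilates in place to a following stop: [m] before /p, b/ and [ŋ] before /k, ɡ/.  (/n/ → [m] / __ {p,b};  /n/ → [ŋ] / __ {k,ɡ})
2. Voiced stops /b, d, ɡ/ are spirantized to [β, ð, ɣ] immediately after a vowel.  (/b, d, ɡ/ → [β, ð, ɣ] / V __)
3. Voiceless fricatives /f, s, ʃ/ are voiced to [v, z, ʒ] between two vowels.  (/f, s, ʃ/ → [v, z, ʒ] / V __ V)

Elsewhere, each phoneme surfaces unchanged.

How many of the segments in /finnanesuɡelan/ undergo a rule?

2

Segments that undergo a rule: /s/ → [z] (rule 3); /ɡ/ → [ɣ] (rule 2).
All other segments surface unchanged.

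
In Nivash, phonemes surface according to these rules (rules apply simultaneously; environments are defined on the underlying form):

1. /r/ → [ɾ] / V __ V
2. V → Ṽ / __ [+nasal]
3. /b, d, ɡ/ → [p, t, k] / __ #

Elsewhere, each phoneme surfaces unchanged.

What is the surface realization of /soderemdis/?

/s/ — not in any rule's target class → [s].
/o/ (between /s/ and /d/) fails the environment for rule 2, so it stays [o].
/d/ (between /o/ and /e/): rule 3 targets it, but not word-finally → unchanged [d].
/e/ (between /d/ and /r/) is in the target of rule 2 but the environment (before a nasal consonant) is not met → [e].
Rule 1 applies to /r/ (between /e/ and /e/: between two vowels) → [ɾ].
/e/ (between /r/ and /m/) occurs before a nasal consonant → [ẽ] by rule 2.
/m/ stays [m].
/d/ (between /m/ and /i/): rule 3 targets it, but not word-finally → unchanged [d].
/i/ (between /d/ and /s/): rule 2 targets it, but not before a nasal consonant → unchanged [i].
/s/ — not in any rule's target class → [s].

[sodeɾẽmdis]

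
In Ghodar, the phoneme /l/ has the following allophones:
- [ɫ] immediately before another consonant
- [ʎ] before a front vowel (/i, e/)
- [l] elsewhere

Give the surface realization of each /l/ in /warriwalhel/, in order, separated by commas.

[ɫ], [l]

Occurrence 1 (position 8): immediately before another consonant → [ɫ].
Occurrence 2 (position 11): no conditioning environment matches → elsewhere allophone [l].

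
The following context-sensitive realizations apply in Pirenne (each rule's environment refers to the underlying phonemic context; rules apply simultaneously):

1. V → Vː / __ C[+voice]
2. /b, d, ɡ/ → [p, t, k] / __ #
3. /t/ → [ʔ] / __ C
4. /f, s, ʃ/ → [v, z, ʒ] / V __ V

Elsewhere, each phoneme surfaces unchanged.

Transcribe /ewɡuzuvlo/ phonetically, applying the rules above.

/e/ meets the environment for rule 1 (before a voiced consonant) → [eː].
/w/ — not in any rule's target class → [w].
/ɡ/ — between /w/ and /u/; rule 2 does not apply here → [ɡ].
Rule 1 applies to /u/ (between /ɡ/ and /z/: before a voiced consonant) → [uː].
/z/ stays [z].
/u/ meets the environment for rule 1 (before a voiced consonant) → [uː].
/v/ (between /u/ and /l/): no rule targets it → [v].
/l/ (between /v/ and /o/): no rule targets it → [l].
/o/ (word-final): rule 1 targets it, but not before a voiced consonant → unchanged [o].

[eːwɡuːzuːvlo]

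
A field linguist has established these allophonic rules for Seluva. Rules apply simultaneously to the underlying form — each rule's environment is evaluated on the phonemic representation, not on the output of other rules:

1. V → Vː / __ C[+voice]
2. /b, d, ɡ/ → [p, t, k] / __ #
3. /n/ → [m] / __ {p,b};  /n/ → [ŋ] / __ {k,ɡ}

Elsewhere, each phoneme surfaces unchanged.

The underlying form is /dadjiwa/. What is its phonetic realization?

[daːdjiːwa]

/d/ (word-initial) fails the environment for rule 2, so it stays [d].
/a/ meets the environment for rule 1 (before a voiced consonant) → [aː].
/d/ (between /a/ and /j/) is in the target of rule 2 but the environment (word-finally) is not met → [d].
/j/ (between /d/ and /i/): no rule targets it → [j].
/i/ — between /j/ and /w/, before a voiced consonant — surfaces as [iː] (rule 1).
/w/ — not in any rule's target class → [w].
/a/ (word-final) fails the environment for rule 1, so it stays [a].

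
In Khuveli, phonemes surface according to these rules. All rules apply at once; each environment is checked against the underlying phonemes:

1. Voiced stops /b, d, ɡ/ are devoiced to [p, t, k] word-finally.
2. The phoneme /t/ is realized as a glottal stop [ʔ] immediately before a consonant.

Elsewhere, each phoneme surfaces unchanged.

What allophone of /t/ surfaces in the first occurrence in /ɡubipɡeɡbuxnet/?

[t]

/t/ (word-final) is in the target of rule 2 but the environment (immediately before a consonant) is not met → [t].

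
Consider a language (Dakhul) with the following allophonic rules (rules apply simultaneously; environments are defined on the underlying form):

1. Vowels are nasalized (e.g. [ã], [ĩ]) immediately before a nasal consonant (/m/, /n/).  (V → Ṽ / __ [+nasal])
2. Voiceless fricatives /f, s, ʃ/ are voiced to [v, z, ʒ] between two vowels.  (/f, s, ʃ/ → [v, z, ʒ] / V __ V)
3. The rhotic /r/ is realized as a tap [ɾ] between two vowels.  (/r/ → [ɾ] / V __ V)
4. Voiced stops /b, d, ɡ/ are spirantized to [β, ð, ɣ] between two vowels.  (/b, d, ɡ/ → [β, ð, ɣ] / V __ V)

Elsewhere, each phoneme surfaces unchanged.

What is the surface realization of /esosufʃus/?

/e/ (word-initial): rule 1 targets it, but not before a nasal consonant → unchanged [e].
Rule 2 applies to /s/ (between /e/ and /o/: between two vowels) → [z].
/o/ (between /s/ and /s/): rule 1 targets it, but not before a nasal consonant → unchanged [o].
/s/ (between /o/ and /u/) occurs between two vowels → [z] by rule 2.
/u/ (between /s/ and /f/): rule 1 targets it, but not before a nasal consonant → unchanged [u].
/f/ (between /u/ and /ʃ/): rule 2 targets it, but not between two vowels → unchanged [f].
/ʃ/ (between /f/ and /u/): rule 2 targets it, but not between two vowels → unchanged [ʃ].
/u/ (between /ʃ/ and /s/): rule 1 targets it, but not before a nasal consonant → unchanged [u].
/s/ (word-final) fails the environment for rule 2, so it stays [s].

[ezozufʃus]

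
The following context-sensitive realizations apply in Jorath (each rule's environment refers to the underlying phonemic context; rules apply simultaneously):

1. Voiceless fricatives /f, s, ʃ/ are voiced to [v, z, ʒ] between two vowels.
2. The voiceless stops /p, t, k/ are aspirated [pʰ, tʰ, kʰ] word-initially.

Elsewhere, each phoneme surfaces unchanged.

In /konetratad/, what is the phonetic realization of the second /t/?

/t/ (between /a/ and /a/) is in the target of rule 2 but the environment (word-initially) is not met → [t].

[t]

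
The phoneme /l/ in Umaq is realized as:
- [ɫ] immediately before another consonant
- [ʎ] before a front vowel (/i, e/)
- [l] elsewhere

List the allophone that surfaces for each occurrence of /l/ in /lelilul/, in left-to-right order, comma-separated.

[ʎ], [ʎ], [l], [l]

Occurrence 1 (position 1): before a front vowel (/i, e/) → [ʎ].
Occurrence 2 (position 3): before a front vowel (/i, e/) → [ʎ].
Occurrence 3 (position 5): no conditioning environment matches → elsewhere allophone [l].
Occurrence 4 (position 7): no conditioning environment matches → elsewhere allophone [l].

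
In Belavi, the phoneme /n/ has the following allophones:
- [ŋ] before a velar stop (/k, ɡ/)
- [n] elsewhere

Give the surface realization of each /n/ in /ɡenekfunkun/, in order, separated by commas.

Occurrence 1 (position 3): no conditioning environment matches → elsewhere allophone [n].
Occurrence 2 (position 8): before a velar stop → [ŋ].
Occurrence 3 (position 11): no conditioning environment matches → elsewhere allophone [n].

[n], [ŋ], [n]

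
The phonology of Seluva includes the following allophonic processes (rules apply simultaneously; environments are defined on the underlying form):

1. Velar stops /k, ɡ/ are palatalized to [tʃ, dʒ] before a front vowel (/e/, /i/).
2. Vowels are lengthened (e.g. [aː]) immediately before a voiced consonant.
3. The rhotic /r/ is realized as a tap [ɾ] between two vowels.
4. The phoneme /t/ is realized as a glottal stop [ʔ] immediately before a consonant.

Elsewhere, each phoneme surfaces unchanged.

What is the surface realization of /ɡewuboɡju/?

/ɡ/ meets the environment for rule 1 (before a front vowel) → [dʒ].
/e/ (between /ɡ/ and /w/): before a voiced consonant, so rule 2 applies → [eː].
/w/ — not in any rule's target class → [w].
/u/ (between /w/ and /b/) occurs before a voiced consonant → [uː] by rule 2.
/b/ (between /u/ and /o/): no rule targets it → [b].
/o/ — between /b/ and /ɡ/, before a voiced consonant — surfaces as [oː] (rule 2).
/ɡ/ (between /o/ and /j/) fails the environment for rule 1, so it stays [ɡ].
/j/ stays [j].
/u/ (word-final): rule 2 targets it, but not before a voiced consonant → unchanged [u].

[dʒeːwuːboːɡju]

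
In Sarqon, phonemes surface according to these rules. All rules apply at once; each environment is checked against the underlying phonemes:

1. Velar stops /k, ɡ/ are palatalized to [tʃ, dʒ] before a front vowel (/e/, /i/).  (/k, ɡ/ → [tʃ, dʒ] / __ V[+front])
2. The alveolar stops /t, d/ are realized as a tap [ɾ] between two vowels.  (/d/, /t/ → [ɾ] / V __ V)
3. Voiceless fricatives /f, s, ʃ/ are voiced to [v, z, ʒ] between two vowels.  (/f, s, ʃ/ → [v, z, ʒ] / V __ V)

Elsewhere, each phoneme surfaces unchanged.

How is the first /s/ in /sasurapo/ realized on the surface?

/s/ (word-initial) fails the environment for rule 3, so it stays [s].

[s]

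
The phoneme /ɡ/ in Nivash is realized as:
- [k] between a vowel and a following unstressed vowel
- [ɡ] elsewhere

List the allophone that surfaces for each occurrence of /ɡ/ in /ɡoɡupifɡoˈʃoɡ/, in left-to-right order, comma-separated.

Occurrence 1 (position 1): no conditioning environment matches → elsewhere allophone [ɡ].
Occurrence 2 (position 3): between a vowel and a following unstressed vowel → [k].
Occurrence 3 (position 8): no conditioning environment matches → elsewhere allophone [ɡ].
Occurrence 4 (position 12): no conditioning environment matches → elsewhere allophone [ɡ].

[ɡ], [k], [ɡ], [ɡ]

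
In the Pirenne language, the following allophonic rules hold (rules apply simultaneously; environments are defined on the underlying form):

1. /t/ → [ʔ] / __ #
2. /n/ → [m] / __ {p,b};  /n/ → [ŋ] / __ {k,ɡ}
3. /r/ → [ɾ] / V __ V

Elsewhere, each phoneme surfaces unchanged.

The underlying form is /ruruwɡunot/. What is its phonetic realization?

[ruɾuwɡunoʔ]

/r/ (word-initial): rule 3 targets it, but not between two vowels → unchanged [r].
/u/ (between /r/ and /r/) is unaffected → [u].
/r/ (between /u/ and /u/) occurs between two vowels → [ɾ] by rule 3.
/u/ (between /r/ and /w/) is unaffected → [u].
/w/ (between /u/ and /ɡ/) is unaffected → [w].
/ɡ/ — not in any rule's target class → [ɡ].
/u/ (between /ɡ/ and /n/) is unaffected → [u].
/n/ (between /u/ and /o/) fails the environment for rule 2, so it stays [n].
/o/ (between /n/ and /t/) is unaffected → [o].
/t/ — word-final, word-finally — surfaces as [ʔ] (rule 1).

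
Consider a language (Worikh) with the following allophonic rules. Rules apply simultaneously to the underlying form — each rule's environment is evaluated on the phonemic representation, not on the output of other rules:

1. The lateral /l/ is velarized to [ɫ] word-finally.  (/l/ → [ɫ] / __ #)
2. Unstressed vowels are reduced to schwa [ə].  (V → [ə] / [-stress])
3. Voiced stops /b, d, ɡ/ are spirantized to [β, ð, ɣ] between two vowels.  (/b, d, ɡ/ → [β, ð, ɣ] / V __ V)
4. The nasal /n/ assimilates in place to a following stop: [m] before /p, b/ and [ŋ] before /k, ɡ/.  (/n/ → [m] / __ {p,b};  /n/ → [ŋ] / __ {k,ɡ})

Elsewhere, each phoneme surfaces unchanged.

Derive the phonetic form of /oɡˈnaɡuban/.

[əɡˈnaɣəβən]

/o/ (word-initial) occurs in an unstressed syllable → [ə] by rule 2.
/ɡ/ — between /o/ and /n/; rule 3 does not apply here → [ɡ].
/n/ — between /ɡ/ and /a/; rule 4 does not apply here → [n].
/a/ (between /n/ and /ɡ/) is in the target of rule 2 but the environment (in an unstressed syllable) is not met → [a].
Rule 3 applies to /ɡ/ (between /a/ and /u/: between two vowels) → [ɣ].
/u/ — between /ɡ/ and /b/, in an unstressed syllable — surfaces as [ə] (rule 2).
/b/ — between /u/ and /a/, between two vowels — surfaces as [β] (rule 3).
/a/ — between /b/ and /n/, in an unstressed syllable — surfaces as [ə] (rule 2).
/n/ (word-final): rule 4 targets it, but not before a labial or velar stop → unchanged [n].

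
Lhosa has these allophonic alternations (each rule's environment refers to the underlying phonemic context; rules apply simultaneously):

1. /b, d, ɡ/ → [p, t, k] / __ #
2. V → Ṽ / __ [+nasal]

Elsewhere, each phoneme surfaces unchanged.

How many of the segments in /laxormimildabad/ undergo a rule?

Segments that undergo a rule: /i/ → [ĩ] (rule 2); /d/ → [t] (rule 1).
All other segments surface unchanged.

2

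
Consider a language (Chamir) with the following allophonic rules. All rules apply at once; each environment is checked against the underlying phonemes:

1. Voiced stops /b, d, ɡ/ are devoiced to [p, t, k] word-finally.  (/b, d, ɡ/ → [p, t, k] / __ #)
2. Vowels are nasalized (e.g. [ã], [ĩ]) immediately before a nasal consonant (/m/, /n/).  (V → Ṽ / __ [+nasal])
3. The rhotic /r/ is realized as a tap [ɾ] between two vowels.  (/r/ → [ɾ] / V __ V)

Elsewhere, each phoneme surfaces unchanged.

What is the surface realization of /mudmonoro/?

[mudmõnoɾo]

/m/ — not in any rule's target class → [m].
/u/ (between /m/ and /d/): rule 2 targets it, but not before a nasal consonant → unchanged [u].
/d/ (between /u/ and /m/) fails the environment for rule 1, so it stays [d].
/m/ (between /d/ and /o/): no rule targets it → [m].
/o/ (between /m/ and /n/): before a nasal consonant, so rule 2 applies → [õ].
/n/ — not in any rule's target class → [n].
/o/ — between /n/ and /r/; rule 2 does not apply here → [o].
/r/ (between /o/ and /o/): between two vowels, so rule 3 applies → [ɾ].
/o/ (word-final) fails the environment for rule 2, so it stays [o].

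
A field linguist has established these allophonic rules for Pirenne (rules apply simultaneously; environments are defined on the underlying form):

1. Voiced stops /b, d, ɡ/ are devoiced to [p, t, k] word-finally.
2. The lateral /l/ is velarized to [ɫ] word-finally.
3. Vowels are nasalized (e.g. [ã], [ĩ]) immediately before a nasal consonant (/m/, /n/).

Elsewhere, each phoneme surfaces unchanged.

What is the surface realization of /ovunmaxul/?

/o/ — word-initial; rule 3 does not apply here → [o].
/u/ (between /v/ and /n/) occurs before a nasal consonant → [ũ] by rule 3.
/a/ (between /m/ and /x/) fails the environment for rule 3, so it stays [a].
/u/ (between /x/ and /l/) fails the environment for rule 3, so it stays [u].
/l/ meets the environment for rule 2 (word-finally) → [ɫ].

[ovũnmaxuɫ]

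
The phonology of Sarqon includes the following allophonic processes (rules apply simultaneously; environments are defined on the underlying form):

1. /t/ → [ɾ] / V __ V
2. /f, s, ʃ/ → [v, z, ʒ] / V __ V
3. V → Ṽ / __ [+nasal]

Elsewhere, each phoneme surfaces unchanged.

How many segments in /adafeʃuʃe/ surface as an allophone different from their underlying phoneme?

3

Segments that undergo a rule: /f/ → [v] (rule 2); /ʃ/ → [ʒ] (rule 2); /ʃ/ → [ʒ] (rule 2).
All other segments surface unchanged.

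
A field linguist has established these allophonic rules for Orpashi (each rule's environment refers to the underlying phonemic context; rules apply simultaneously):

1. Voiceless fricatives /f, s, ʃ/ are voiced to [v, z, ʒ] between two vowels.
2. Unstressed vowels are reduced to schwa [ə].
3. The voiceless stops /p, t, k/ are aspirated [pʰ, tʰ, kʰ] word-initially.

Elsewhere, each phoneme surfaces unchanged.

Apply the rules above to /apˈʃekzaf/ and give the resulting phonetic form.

[əpˈʃekzəf]

Rule 2 applies to /a/ (word-initial: in an unstressed syllable) → [ə].
/p/ (between /a/ and /ʃ/) is in the target of rule 3 but the environment (word-initially) is not met → [p].
/ʃ/ (between /p/ and /e/) is in the target of rule 1 but the environment (between two vowels) is not met → [ʃ].
/e/ (between /ʃ/ and /k/): rule 2 targets it, but not in an unstressed syllable → unchanged [e].
/k/ (between /e/ and /z/) fails the environment for rule 3, so it stays [k].
/z/ — not in any rule's target class → [z].
/a/ meets the environment for rule 2 (in an unstressed syllable) → [ə].
/f/ (word-final) is in the target of rule 1 but the environment (between two vowels) is not met → [f].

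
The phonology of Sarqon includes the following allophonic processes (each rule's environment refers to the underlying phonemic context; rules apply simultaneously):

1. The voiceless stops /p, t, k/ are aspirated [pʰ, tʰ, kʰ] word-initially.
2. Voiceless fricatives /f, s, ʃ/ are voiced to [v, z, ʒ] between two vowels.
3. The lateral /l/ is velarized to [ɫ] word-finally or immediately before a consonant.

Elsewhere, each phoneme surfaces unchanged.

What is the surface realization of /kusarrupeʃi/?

[kʰuzarrupeʒi]

/k/ (word-initial): word-initially, so rule 1 applies → [kʰ].
/u/ (between /k/ and /s/) is unaffected → [u].
/s/ meets the environment for rule 2 (between two vowels) → [z].
/a/ (between /s/ and /r/): no rule targets it → [a].
/r/ (between /a/ and /r/): no rule targets it → [r].
/r/ — not in any rule's target class → [r].
/u/ stays [u].
/p/ — between /u/ and /e/; rule 1 does not apply here → [p].
/e/ (between /p/ and /ʃ/): no rule targets it → [e].
/ʃ/ — between /e/ and /i/, between two vowels — surfaces as [ʒ] (rule 2).
/i/ (word-final): no rule targets it → [i].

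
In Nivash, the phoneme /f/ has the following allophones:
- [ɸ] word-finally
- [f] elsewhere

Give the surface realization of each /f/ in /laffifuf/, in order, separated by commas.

Occurrence 1 (position 3): no conditioning environment matches → elsewhere allophone [f].
Occurrence 2 (position 4): no conditioning environment matches → elsewhere allophone [f].
Occurrence 3 (position 6): no conditioning environment matches → elsewhere allophone [f].
Occurrence 4 (position 8): word-finally → [ɸ].

[f], [f], [f], [ɸ]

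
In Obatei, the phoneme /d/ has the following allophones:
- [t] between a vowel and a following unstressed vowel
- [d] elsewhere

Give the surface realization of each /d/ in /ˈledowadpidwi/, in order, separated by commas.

Occurrence 1 (position 3): between a vowel and a following unstressed vowel → [t].
Occurrence 2 (position 7): no conditioning environment matches → elsewhere allophone [d].
Occurrence 3 (position 10): no conditioning environment matches → elsewhere allophone [d].

[t], [d], [d]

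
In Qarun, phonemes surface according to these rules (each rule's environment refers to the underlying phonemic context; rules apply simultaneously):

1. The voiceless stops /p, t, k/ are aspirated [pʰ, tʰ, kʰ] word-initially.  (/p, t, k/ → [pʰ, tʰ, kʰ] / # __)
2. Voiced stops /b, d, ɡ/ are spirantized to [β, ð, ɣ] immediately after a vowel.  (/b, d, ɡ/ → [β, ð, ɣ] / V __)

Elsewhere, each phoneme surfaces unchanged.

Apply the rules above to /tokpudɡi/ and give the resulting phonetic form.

/t/ — word-initial, word-initially — surfaces as [tʰ] (rule 1).
/o/ stays [o].
/k/ (between /o/ and /p/): rule 1 targets it, but not word-initially → unchanged [k].
/p/ (between /k/ and /u/) is in the target of rule 1 but the environment (word-initially) is not met → [p].
/u/ (between /p/ and /d/) is unaffected → [u].
/d/ — between /u/ and /ɡ/, immediately after a vowel — surfaces as [ð] (rule 2).
/ɡ/ (between /d/ and /i/) is in the target of rule 2 but the environment (immediately after a vowel) is not met → [ɡ].
/i/ (word-final): no rule targets it → [i].

[tʰokpuðɡi]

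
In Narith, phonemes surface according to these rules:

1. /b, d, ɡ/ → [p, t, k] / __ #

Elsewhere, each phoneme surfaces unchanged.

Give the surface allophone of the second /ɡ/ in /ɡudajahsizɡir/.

/ɡ/ (between /z/ and /i/) is in the target of rule 1 but the environment (word-finally) is not met → [ɡ].

[ɡ]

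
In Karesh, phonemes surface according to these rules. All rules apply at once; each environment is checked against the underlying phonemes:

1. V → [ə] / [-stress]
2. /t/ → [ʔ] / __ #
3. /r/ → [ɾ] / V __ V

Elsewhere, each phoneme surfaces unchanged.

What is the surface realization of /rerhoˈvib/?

/r/ (word-initial) fails the environment for rule 3, so it stays [r].
/e/ — between /r/ and /r/, in an unstressed syllable — surfaces as [ə] (rule 1).
/r/ (between /e/ and /h/): rule 3 targets it, but not between two vowels → unchanged [r].
/h/ stays [h].
/o/ (between /h/ and /v/): in an unstressed syllable, so rule 1 applies → [ə].
/v/ (between /o/ and /i/) is unaffected → [v].
/i/ — between /v/ and /b/; rule 1 does not apply here → [i].
/b/ stays [b].

[rərhəˈvib]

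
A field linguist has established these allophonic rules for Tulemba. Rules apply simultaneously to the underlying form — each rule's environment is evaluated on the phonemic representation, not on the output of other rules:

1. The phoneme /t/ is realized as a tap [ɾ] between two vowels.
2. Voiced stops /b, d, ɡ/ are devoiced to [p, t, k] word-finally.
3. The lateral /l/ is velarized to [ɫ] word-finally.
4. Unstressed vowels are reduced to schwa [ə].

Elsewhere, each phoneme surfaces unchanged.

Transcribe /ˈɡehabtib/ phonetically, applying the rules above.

[ˈɡehəbtəp]

/ɡ/ (word-initial) is in the target of rule 2 but the environment (word-finally) is not met → [ɡ].
/e/ (between /ɡ/ and /h/) is in the target of rule 4 but the environment (in an unstressed syllable) is not met → [e].
/h/ (between /e/ and /a/) is unaffected → [h].
/a/ — between /h/ and /b/, in an unstressed syllable — surfaces as [ə] (rule 4).
/b/ (between /a/ and /t/): rule 2 targets it, but not word-finally → unchanged [b].
/t/ (between /b/ and /i/) is in the target of rule 1 but the environment (between two vowels) is not met → [t].
/i/ (between /t/ and /b/) occurs in an unstressed syllable → [ə] by rule 4.
/b/ (word-final): word-finally, so rule 2 applies → [p].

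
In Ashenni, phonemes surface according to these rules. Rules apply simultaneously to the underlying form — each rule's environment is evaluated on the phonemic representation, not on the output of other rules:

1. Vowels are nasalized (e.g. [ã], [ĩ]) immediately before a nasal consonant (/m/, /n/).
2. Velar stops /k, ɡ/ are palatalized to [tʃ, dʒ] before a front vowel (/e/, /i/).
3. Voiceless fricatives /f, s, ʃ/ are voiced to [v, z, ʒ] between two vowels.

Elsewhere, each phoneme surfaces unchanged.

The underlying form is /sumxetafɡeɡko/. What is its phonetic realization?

[sũmxetafdʒeɡko]

/s/ (word-initial): rule 3 targets it, but not between two vowels → unchanged [s].
/u/ (between /s/ and /m/): before a nasal consonant, so rule 1 applies → [ũ].
/m/ — not in any rule's target class → [m].
/x/ (between /m/ and /e/): no rule targets it → [x].
/e/ — between /x/ and /t/; rule 1 does not apply here → [e].
/t/ stays [t].
/a/ (between /t/ and /f/): rule 1 targets it, but not before a nasal consonant → unchanged [a].
/f/ (between /a/ and /ɡ/): rule 3 targets it, but not between two vowels → unchanged [f].
/ɡ/ (between /f/ and /e/) occurs before a front vowel → [dʒ] by rule 2.
/e/ (between /ɡ/ and /ɡ/) fails the environment for rule 1, so it stays [e].
/ɡ/ (between /e/ and /k/): rule 2 targets it, but not before a front vowel → unchanged [ɡ].
/k/ (between /ɡ/ and /o/) is in the target of rule 2 but the environment (before a front vowel) is not met → [k].
/o/ (word-final) fails the environment for rule 1, so it stays [o].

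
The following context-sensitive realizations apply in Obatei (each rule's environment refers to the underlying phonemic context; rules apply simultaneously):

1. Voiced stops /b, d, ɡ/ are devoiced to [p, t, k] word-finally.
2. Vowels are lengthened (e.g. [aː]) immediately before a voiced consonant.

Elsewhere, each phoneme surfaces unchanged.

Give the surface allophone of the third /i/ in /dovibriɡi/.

/i/ — word-final; rule 2 does not apply here → [i].

[i]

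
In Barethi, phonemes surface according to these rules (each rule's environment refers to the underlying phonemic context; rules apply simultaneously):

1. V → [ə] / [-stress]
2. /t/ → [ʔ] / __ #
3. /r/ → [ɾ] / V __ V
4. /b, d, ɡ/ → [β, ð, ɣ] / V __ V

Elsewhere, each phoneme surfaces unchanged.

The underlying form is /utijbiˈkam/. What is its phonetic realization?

[ətəjbəˈkam]

Rule 1 applies to /u/ (word-initial: in an unstressed syllable) → [ə].
/t/ (between /u/ and /i/) is in the target of rule 2 but the environment (word-finally) is not met → [t].
Rule 1 applies to /i/ (between /t/ and /j/: in an unstressed syllable) → [ə].
/j/ (between /i/ and /b/) is unaffected → [j].
/b/ (between /j/ and /i/): rule 4 targets it, but not between two vowels → unchanged [b].
Rule 1 applies to /i/ (between /b/ and /k/: in an unstressed syllable) → [ə].
/k/ (between /i/ and /a/): no rule targets it → [k].
/a/ (between /k/ and /m/): rule 1 targets it, but not in an unstressed syllable → unchanged [a].
/m/ — not in any rule's target class → [m].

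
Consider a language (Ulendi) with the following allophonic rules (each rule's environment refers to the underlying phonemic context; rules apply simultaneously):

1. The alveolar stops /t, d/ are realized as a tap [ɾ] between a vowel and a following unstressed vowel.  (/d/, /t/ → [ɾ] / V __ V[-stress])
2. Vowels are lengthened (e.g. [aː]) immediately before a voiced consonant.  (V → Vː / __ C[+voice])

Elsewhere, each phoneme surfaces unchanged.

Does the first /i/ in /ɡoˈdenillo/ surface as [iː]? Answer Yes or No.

/i/ — between /n/ and /l/, before a voiced consonant — surfaces as [iː] (rule 2).
The actual realization is [iː], which matches [iː].

Yes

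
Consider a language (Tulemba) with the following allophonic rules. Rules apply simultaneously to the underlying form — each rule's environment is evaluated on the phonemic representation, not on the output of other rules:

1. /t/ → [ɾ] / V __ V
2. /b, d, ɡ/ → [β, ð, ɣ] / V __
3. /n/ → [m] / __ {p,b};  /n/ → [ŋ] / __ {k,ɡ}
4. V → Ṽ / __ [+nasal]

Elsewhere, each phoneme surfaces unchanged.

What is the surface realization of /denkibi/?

[dẽŋkiβi]

/d/ — word-initial; rule 2 does not apply here → [d].
Rule 4 applies to /e/ (between /d/ and /n/: before a nasal consonant) → [ẽ].
/n/ — between /e/ and /k/, before a labial or velar stop — surfaces as [ŋ] (rule 3).
/i/ (between /k/ and /b/) fails the environment for rule 4, so it stays [i].
/b/ (between /i/ and /i/): immediately after a vowel, so rule 2 applies → [β].
/i/ (word-final): rule 4 targets it, but not before a nasal consonant → unchanged [i].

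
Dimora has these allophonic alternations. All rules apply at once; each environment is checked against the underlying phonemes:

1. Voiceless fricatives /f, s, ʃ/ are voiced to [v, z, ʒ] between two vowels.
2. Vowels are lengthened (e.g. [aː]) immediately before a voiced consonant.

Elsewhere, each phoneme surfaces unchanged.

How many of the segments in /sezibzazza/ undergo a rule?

3

Segments that undergo a rule: /e/ → [eː] (rule 2); /i/ → [iː] (rule 2); /a/ → [aː] (rule 2).
All other segments surface unchanged.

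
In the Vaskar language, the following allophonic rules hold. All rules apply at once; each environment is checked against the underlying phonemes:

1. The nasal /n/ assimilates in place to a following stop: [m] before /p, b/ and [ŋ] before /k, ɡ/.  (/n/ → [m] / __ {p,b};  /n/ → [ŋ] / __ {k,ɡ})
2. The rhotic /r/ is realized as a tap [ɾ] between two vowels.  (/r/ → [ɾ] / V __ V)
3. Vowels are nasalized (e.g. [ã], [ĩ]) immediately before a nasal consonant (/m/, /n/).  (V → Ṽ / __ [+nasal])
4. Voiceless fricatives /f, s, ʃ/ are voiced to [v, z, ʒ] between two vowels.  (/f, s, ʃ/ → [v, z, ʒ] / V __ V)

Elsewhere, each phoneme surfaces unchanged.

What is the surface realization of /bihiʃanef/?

/b/ (word-initial) is unaffected → [b].
/i/ — between /b/ and /h/; rule 3 does not apply here → [i].
/h/ stays [h].
/i/ (between /h/ and /ʃ/) fails the environment for rule 3, so it stays [i].
/ʃ/ — between /i/ and /a/, between two vowels — surfaces as [ʒ] (rule 4).
/a/ — between /ʃ/ and /n/, before a nasal consonant — surfaces as [ã] (rule 3).
/n/ (between /a/ and /e/) is in the target of rule 1 but the environment (before a labial or velar stop) is not met → [n].
/e/ (between /n/ and /f/) is in the target of rule 3 but the environment (before a nasal consonant) is not met → [e].
/f/ (word-final) is in the target of rule 4 but the environment (between two vowels) is not met → [f].

[bihiʒãnef]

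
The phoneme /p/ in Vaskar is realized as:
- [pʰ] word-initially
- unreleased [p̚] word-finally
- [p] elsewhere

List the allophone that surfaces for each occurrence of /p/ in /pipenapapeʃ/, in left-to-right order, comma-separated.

[pʰ], [p], [p], [p]

Occurrence 1 (position 1): word-initially → [pʰ].
Occurrence 2 (position 3): no conditioning environment matches → elsewhere allophone [p].
Occurrence 3 (position 7): no conditioning environment matches → elsewhere allophone [p].
Occurrence 4 (position 9): no conditioning environment matches → elsewhere allophone [p].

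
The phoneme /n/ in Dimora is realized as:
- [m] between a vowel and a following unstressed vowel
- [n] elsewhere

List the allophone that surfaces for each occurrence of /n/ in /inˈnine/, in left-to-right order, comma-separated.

[n], [n], [m]

Occurrence 1 (position 2): no conditioning environment matches → elsewhere allophone [n].
Occurrence 2 (position 3): no conditioning environment matches → elsewhere allophone [n].
Occurrence 3 (position 5): between a vowel and a following unstressed vowel → [m].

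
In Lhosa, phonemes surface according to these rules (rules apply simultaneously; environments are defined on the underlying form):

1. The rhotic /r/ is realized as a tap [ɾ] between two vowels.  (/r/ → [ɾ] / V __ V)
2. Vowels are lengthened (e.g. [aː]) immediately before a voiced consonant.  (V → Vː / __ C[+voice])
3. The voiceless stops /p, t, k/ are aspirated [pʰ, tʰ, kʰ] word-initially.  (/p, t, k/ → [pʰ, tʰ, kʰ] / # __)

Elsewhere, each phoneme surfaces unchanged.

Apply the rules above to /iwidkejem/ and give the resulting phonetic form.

/i/ (word-initial) occurs before a voiced consonant → [iː] by rule 2.
/i/ meets the environment for rule 2 (before a voiced consonant) → [iː].
/k/ — between /d/ and /e/; rule 3 does not apply here → [k].
Rule 2 applies to /e/ (between /k/ and /j/: before a voiced consonant) → [eː].
/e/ (between /j/ and /m/): before a voiced consonant, so rule 2 applies → [eː].

[iːwiːdkeːjeːm]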